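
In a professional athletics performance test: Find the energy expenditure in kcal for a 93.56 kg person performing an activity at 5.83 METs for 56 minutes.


kcal = MET * mass * time_hr
Convert time: 56 min = 0.9333 hr
kcal = 5.83 * 93.56 * 0.9333
kcal = 509.0911 kcal

509.0911 kcal


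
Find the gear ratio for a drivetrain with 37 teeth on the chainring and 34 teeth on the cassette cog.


GR = front_teeth / rear_teeth
GR = 37 / 34
GR = 1.0882

1.0882


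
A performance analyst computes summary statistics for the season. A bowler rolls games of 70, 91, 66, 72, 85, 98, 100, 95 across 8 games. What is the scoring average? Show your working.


Average = sum / n
Sum = 677
Average = 677 / 8 = 84.625

84.625


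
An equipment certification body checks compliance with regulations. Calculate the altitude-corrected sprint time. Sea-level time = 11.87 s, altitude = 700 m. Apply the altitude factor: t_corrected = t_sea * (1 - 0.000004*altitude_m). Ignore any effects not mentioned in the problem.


Correction factor = 1 - 0.000004 * 700 = 0.9972
t_corrected = t_sea * factor = 11.87 * 0.9972
t_corrected = 11.8368 s

11.8368 s


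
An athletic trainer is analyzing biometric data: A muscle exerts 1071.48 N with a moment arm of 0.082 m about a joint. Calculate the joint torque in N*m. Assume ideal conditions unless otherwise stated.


tau = F * d
tau = 1071.48 * 0.082
tau = 87.8614 N*m

87.8614 N*m


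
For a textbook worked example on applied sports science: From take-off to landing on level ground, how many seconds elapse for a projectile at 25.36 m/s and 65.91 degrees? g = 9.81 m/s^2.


T = 2*v*sin(theta)/g
sin(theta) = sin(65.91 deg) = 0.9129
T = 2*25.36*0.9129 / 9.81
T = 46.3026 / 9.81 = 4.7199 s

4.7199 s


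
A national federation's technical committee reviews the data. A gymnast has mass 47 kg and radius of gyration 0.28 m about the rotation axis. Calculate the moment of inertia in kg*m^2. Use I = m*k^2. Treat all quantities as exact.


I = m * k^2
I = 47 * 0.28^2
I = 47 * 0.0784 = 3.6848 kg*m^2

3.6848 kg*m^2


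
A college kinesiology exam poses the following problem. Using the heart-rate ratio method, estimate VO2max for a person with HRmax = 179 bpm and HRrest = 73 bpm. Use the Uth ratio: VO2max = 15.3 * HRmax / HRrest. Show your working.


VO2max = 15.3 * HRmax / HRrest
VO2max = 15.3 * 179 / 73
VO2max = 2738.7 / 73 = 37.5164 mL/kg/min

37.5164 mL/kg/min


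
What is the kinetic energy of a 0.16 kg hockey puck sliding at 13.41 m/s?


KE = 0.5 * m * v^2
KE = 0.5 * 0.16 * 13.41^2
KE = 0.5 * 0.16 * 179.8281 = 14.3862 J

14.3862 J


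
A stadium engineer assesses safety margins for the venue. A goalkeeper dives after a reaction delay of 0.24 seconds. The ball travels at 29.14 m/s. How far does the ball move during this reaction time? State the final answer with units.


d = v * t
d = 29.14 * 0.24
d = 6.9936 m

6.9936 m


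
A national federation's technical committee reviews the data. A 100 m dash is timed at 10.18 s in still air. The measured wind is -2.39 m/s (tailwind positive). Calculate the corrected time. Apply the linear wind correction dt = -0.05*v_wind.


dt = -0.05 * v_wind = -0.05 * -2.39 = 0.1195 s
t_corrected = t_still + dt = 10.18 + (0.1195)
t_corrected = 10.2995 s

10.2995 s


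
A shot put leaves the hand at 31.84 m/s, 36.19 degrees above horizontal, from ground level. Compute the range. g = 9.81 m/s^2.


R = v^2 * sin(2*theta) / g
Convert angle to radians: theta = 36.19 deg = 0.6316 rad
sin(2*theta) = sin(1.2633) = 0.9531
R = 31.84^2 * 0.9531 / 9.81
R = 1013.7856 * 0.9531 / 9.81 = 98.4938 m

98.4938 m


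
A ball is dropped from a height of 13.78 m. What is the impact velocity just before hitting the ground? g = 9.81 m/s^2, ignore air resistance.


v = sqrt(2 * g * h)
v = sqrt(2 * 9.81 * 13.78)
v = sqrt(270.3636) = 16.4427 m/s

16.4427 m/s


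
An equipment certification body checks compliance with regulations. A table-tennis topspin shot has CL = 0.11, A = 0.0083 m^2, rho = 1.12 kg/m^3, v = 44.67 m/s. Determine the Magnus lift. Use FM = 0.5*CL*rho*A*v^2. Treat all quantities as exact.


FM = 0.5 * CL * rho * A * v^2
FM = 0.5 * 0.11 * 1.12 * 0.0083 * 44.67^2
v^2 = 1995.4089
FM = 0.5 * 0.11 * 1.12 * 0.0083 * 1995.4089 = 1.0202 N

1.0202 N


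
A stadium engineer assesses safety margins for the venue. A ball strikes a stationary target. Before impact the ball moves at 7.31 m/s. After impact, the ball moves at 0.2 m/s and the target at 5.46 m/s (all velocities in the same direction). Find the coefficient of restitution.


e = (v2_after - v1_after) / (v1_before - v2_before)
Numerator = 5.46 - 0.2 = 5.26
Denominator = 7.31 - 0 = 7.31
e = 5.26 / 7.31 = 0.7196

0.7196


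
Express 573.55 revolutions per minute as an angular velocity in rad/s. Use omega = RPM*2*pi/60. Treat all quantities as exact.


omega = RPM * 2 * pi / 60
omega = 573.55 * 2 * 3.14159 / 60
omega = 3603.7209 / 60 = 60.062 rad/s

60.062 rad/s


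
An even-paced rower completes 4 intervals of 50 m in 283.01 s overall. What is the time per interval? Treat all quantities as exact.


Split time = total_time / n_laps = 283.01 / 4
Split time = 70.7525 s per lap

70.7525 s


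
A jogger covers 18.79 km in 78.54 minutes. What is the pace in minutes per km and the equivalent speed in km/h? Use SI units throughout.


Pace = time / distance = 78.54 min / 18.79 km = 4.1799 min/km
Speed = distance / time_in_hours = 18.79 / 1.309 hr
Speed = 14.3545 km/h

4.1799 min/km, 14.3545 km/h


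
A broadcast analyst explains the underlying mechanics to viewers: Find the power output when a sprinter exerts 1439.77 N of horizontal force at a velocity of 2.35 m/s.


P = F * v
P = 1439.77 * 2.35
P = 3383.4595 W

3383.4595 W


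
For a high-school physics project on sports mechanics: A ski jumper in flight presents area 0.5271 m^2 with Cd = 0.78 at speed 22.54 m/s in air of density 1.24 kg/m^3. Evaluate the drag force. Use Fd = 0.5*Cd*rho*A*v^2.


Fd = 0.5 * Cd * rho * A * v^2
Fd = 0.5 * 0.78 * 1.24 * 0.5271 * 22.54^2
v^2 = 508.0516
Fd = 0.5 * 0.78 * 1.24 * 0.5271 * 508.0516 = 129.5052 N

129.5052 N


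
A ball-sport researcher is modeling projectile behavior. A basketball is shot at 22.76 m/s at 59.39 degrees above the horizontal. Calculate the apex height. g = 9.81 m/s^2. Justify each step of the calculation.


H = (v*sin(theta))^2 / (2*g)
vy = v*sin(theta) = 22.76 * sin(59.39 deg) = 19.5885 m/s
H = vy^2 / (2*g) = 383.708 / (2*9.81)
H = 383.708 / 19.62 = 19.557 m

19.557 m


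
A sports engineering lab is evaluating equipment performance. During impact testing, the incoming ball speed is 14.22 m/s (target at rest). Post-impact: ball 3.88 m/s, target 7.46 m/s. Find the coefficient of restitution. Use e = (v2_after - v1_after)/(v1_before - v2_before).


e = (v2_after - v1_after) / (v1_before - v2_before)
Numerator = 7.46 - 3.88 = 3.58
Denominator = 14.22 - 0 = 14.22
e = 3.58 / 14.22 = 0.2518

0.2518


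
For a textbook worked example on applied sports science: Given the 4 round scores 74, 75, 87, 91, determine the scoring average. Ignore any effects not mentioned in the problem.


Average = sum / n
Sum = 327
Average = 327 / 4 = 81.75

81.75


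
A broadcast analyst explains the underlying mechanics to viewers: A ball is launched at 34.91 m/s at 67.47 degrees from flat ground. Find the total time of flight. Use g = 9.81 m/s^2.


T = 2*v*sin(theta)/g
sin(theta) = sin(67.47 deg) = 0.9237
T = 2*34.91*0.9237 / 9.81
T = 64.4913 / 9.81 = 6.574 s

6.574 s


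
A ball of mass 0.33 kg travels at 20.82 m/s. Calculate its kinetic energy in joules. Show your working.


KE = 0.5 * m * v^2
KE = 0.5 * 0.33 * 20.82^2
KE = 0.5 * 0.33 * 433.4724 = 71.5229 J

71.5229 J


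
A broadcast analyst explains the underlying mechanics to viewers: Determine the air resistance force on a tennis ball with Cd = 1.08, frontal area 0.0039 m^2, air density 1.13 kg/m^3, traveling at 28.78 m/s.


Fd = 0.5 * Cd * rho * A * v^2
Fd = 0.5 * 1.08 * 1.13 * 0.0039 * 28.78^2
v^2 = 828.2884
Fd = 0.5 * 1.08 * 1.13 * 0.0039 * 828.2884 = 1.9711 N

1.9711 N


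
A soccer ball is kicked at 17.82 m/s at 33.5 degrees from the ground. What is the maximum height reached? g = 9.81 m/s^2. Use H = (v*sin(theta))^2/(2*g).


H = (v*sin(theta))^2 / (2*g)
vy = v*sin(theta) = 17.82 * sin(33.5 deg) = 9.8355 m/s
H = vy^2 / (2*g) = 96.7374 / (2*9.81)
H = 96.7374 / 19.62 = 4.9306 m

4.9306 m


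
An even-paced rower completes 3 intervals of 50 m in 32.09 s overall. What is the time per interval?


Split time = total_time / n_laps = 32.09 / 3
Split time = 10.6967 s per lap

10.6967 s


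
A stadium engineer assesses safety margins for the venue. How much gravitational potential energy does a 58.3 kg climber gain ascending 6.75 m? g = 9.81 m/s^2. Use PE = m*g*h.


PE = m * g * h
PE = 58.3 * 9.81 * 6.75
PE = 571.923 * 6.75 = 3860.4803 J

3860.4803 J


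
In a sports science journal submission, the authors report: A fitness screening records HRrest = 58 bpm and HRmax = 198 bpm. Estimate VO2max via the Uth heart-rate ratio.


VO2max = 15.3 * HRmax / HRrest
VO2max = 15.3 * 198 / 58
VO2max = 3029.4 / 58 = 52.231 mL/kg/min

52.231 mL/kg/min


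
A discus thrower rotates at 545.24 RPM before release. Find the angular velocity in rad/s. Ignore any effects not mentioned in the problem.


omega = RPM * 2 * pi / 60
omega = 545.24 * 2 * 3.14159 / 60
omega = 3425.844 / 60 = 57.0974 rad/s

57.0974 rad/s


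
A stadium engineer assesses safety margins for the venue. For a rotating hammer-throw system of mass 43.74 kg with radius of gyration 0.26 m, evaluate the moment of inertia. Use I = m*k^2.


I = m * k^2
I = 43.74 * 0.26^2
I = 43.74 * 0.0676 = 2.9568 kg*m^2

2.9568 kg*m^2


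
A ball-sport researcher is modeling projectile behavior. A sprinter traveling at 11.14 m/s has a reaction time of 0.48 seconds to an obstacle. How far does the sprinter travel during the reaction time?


d = v * t
d = 11.14 * 0.48
d = 5.3472 m

5.3472 m


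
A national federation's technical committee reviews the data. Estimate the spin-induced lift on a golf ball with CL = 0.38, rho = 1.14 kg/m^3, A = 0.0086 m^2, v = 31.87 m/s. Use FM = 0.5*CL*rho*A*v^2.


FM = 0.5 * CL * rho * A * v^2
FM = 0.5 * 0.38 * 1.14 * 0.0086 * 31.87^2
v^2 = 1015.6969
FM = 0.5 * 0.38 * 1.14 * 0.0086 * 1015.6969 = 1.892 N

1.892 N


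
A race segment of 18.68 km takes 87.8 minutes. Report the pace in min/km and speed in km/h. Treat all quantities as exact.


Pace = time / distance = 87.8 min / 18.68 km = 4.7002 min/km
Speed = distance / time_in_hours = 18.68 / 1.4633 hr
Speed = 12.7654 km/h

4.7002 min/km, 12.7654 km/h


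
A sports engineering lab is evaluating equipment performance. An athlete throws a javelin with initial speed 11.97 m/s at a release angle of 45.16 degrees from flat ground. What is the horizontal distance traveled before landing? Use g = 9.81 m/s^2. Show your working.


R = v^2 * sin(2*theta) / g
Convert angle to radians: theta = 45.16 deg = 0.7882 rad
sin(2*theta) = sin(1.5764) = 1
R = 11.97^2 * 1 / 9.81
R = 143.2809 * 1 / 9.81 = 14.6054 m

14.6054 m


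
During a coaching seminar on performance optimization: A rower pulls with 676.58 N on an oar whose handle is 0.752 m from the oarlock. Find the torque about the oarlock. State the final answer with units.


tau = F * d
tau = 676.58 * 0.752
tau = 508.7882 N*m

508.7882 N*m


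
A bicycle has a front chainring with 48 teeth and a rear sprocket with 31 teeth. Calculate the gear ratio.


GR = front_teeth / rear_teeth
GR = 48 / 31
GR = 1.5484

1.5484


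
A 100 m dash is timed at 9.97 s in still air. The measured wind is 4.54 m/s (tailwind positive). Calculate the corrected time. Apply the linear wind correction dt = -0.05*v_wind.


dt = -0.05 * v_wind = -0.05 * 4.54 = -0.227 s
t_corrected = t_still + dt = 9.97 + (-0.227)
t_corrected = 9.743 s

9.743 s


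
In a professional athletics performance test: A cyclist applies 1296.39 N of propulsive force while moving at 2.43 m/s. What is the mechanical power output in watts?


P = F * v
P = 1296.39 * 2.43
P = 3150.2277 W

3150.2277 W


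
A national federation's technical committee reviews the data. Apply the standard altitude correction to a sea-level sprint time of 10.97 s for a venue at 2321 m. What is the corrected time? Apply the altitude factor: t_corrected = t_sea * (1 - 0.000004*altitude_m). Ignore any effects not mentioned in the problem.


Correction factor = 1 - 0.000004 * 2321 = 0.990716
t_corrected = t_sea * factor = 10.97 * 0.990716
t_corrected = 10.8682 s

10.8682 s


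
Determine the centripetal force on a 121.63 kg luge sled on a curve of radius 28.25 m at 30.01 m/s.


Fc = m * v^2 / r
v^2 = 30.01^2 = 900.6001
Fc = 121.63 * 900.6001 / 28.25
Fc = 109539.9902 / 28.25 = 3877.5218 N

3877.5218 N


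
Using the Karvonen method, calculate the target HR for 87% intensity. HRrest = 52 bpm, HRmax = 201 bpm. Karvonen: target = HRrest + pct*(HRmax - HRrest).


Target = HRrest + pct*(HRmax - HRrest)
Heart rate reserve = HRmax - HRrest = 201 - 52 = 149 bpm
Fraction = 87% = 0.87
Target = 52 + 0.87 * 149
Target = 52 + 129.63 = 181.63 bpm

181.63 bpm


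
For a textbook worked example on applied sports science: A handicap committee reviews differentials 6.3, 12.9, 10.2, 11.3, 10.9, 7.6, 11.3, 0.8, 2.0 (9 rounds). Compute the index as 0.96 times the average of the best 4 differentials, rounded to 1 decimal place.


All differentials: 6.3, 12.9, 10.2, 11.3, 10.9, 7.6, 11.3, 0.8, 2.0
Sorted: 0.8, 2.0, 6.3, 7.6, 10.2, 10.9, 11.3, 11.3, 12.9
Best 4: 0.8, 2.0, 6.3, 7.6
Average of best = 16.7 / 4 = 4.175
Raw index = 4.175 * 0.96 = 4.008
Handicap index = round(4.008, 1) = 4.0

4.0


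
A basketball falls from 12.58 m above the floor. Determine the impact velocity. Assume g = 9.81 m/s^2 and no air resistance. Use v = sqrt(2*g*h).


v = sqrt(2 * g * h)
v = sqrt(2 * 9.81 * 12.58)
v = sqrt(246.8196) = 15.7105 m/s

15.7105 m/s


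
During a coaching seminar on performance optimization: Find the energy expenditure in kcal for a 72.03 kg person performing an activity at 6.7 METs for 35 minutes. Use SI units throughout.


kcal = MET * mass * time_hr
Convert time: 35 min = 0.5833 hr
kcal = 6.7 * 72.03 * 0.5833
kcal = 281.5172 kcal

281.5172 kcal


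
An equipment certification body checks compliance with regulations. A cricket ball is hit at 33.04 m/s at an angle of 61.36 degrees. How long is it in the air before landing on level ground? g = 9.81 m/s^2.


T = 2*v*sin(theta)/g
sin(theta) = sin(61.36 deg) = 0.8776
T = 2*33.04*0.8776 / 9.81
T = 57.995 / 9.81 = 5.9118 s

5.9118 s


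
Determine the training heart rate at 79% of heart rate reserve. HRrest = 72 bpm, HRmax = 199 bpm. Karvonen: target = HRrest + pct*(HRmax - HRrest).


Target = HRrest + pct*(HRmax - HRrest)
Heart rate reserve = HRmax - HRrest = 199 - 72 = 127 bpm
Fraction = 79% = 0.79
Target = 72 + 0.79 * 127
Target = 72 + 100.33 = 172.33 bpm

172.33 bpm


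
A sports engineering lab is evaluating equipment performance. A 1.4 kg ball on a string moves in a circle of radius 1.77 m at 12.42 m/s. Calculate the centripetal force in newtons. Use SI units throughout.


Fc = m * v^2 / r
v^2 = 12.42^2 = 154.2564
Fc = 1.4 * 154.2564 / 1.77
Fc = 215.959 / 1.77 = 122.0107 N

122.0107 N


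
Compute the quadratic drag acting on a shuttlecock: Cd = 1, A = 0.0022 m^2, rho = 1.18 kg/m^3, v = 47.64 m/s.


Fd = 0.5 * Cd * rho * A * v^2
Fd = 0.5 * 1 * 1.18 * 0.0022 * 47.64^2
v^2 = 2269.5696
Fd = 0.5 * 1 * 1.18 * 0.0022 * 2269.5696 = 2.9459 N

2.9459 N


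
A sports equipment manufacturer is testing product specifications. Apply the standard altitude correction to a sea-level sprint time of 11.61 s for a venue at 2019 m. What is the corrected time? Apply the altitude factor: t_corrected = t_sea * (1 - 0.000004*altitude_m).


Correction factor = 1 - 0.000004 * 2019 = 0.991924
t_corrected = t_sea * factor = 11.61 * 0.991924
t_corrected = 11.5162 s

11.5162 s


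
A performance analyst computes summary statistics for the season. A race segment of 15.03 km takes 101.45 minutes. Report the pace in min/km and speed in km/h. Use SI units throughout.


Pace = time / distance = 101.45 min / 15.03 km = 6.7498 min/km
Speed = distance / time_in_hours = 15.03 / 1.6908 hr
Speed = 8.8891 km/h

6.7498 min/km, 8.8891 km/h


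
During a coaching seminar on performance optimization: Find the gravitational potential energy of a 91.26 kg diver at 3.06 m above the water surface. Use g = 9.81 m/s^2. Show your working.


PE = m * g * h
PE = 91.26 * 9.81 * 3.06
PE = 895.2606 * 3.06 = 2739.4974 J

2739.4974 J


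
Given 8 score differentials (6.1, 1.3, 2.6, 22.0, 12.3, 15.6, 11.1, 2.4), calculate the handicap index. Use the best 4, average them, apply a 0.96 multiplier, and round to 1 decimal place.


All differentials: 6.1, 1.3, 2.6, 22.0, 12.3, 15.6, 11.1, 2.4
Sorted: 1.3, 2.4, 2.6, 6.1, 11.1, 12.3, 15.6, 22.0
Best 4: 1.3, 2.4, 2.6, 6.1
Average of best = 12.4 / 4 = 3.1
Raw index = 3.1 * 0.96 = 2.976
Handicap index = round(2.976, 1) = 3.0

3.0


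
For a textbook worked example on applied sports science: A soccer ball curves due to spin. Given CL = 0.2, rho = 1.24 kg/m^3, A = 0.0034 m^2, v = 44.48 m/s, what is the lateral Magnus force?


FM = 0.5 * CL * rho * A * v^2
FM = 0.5 * 0.2 * 1.24 * 0.0034 * 44.48^2
v^2 = 1978.4704
FM = 0.5 * 0.2 * 1.24 * 0.0034 * 1978.4704 = 0.8341 N

0.8341 N


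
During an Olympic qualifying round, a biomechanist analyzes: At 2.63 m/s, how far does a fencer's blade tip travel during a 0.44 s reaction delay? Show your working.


d = v * t
d = 2.63 * 0.44
d = 1.1572 m

1.1572 m


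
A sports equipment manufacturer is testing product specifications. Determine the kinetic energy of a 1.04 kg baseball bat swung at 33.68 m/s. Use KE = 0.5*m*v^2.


KE = 0.5 * m * v^2
KE = 0.5 * 1.04 * 33.68^2
KE = 0.5 * 1.04 * 1134.3424 = 589.858 J

589.858 J


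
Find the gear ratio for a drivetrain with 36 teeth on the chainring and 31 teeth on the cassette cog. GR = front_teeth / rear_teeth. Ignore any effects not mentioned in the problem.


GR = front_teeth / rear_teeth
GR = 36 / 31
GR = 1.1613

1.1613


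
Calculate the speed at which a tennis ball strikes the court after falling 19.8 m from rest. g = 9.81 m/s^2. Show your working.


v = sqrt(2 * g * h)
v = sqrt(2 * 9.81 * 19.8)
v = sqrt(388.476) = 19.7098 m/s

19.7098 m/s


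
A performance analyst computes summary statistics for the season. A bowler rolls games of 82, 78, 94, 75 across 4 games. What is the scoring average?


Average = sum / n
Sum = 329
Average = 329 / 4 = 82.25

82.25


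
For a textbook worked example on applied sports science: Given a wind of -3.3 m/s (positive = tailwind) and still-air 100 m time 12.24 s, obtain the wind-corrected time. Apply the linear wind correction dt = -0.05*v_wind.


dt = -0.05 * v_wind = -0.05 * -3.3 = 0.165 s
t_corrected = t_still + dt = 12.24 + (0.165)
t_corrected = 12.405 s

12.405 s


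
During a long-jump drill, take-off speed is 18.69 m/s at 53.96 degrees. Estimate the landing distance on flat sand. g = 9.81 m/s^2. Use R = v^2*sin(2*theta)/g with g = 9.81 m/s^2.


R = v^2 * sin(2*theta) / g
Convert angle to radians: theta = 53.96 deg = 0.9418 rad
sin(2*theta) = sin(1.8836) = 0.9515
R = 18.69^2 * 0.9515 / 9.81
R = 349.3161 * 0.9515 / 9.81 = 33.8807 m

33.8807 m


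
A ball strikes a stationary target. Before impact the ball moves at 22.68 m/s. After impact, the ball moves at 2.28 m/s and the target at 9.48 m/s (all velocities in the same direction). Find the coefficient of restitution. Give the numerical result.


e = (v2_after - v1_after) / (v1_before - v2_before)
Numerator = 9.48 - 2.28 = 7.2
Denominator = 22.68 - 0 = 22.68
e = 7.2 / 22.68 = 0.3175

0.3175


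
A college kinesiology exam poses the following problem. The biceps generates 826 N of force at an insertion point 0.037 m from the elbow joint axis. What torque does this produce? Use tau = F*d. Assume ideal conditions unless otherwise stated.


tau = F * d
tau = 826 * 0.037
tau = 30.562 N*m

30.562 N*m


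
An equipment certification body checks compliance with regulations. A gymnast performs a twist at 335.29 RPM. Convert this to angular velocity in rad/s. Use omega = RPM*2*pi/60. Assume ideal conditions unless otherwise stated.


omega = RPM * 2 * pi / 60
omega = 335.29 * 2 * 3.14159 / 60
omega = 2106.6892 / 60 = 35.1115 rad/s

35.1115 rad/s


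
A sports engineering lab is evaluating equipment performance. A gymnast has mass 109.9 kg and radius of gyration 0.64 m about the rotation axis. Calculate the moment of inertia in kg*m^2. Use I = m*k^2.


I = m * k^2
I = 109.9 * 0.64^2
I = 109.9 * 0.4096 = 45.015 kg*m^2

45.015 kg*m^2


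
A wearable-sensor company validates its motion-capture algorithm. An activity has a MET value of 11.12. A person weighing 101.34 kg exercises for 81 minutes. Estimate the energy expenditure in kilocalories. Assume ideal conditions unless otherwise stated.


kcal = MET * mass * time_hr
Convert time: 81 min = 1.35 hr
kcal = 11.12 * 101.34 * 1.35
kcal = 1521.3161 kcal

1521.3161 kcal


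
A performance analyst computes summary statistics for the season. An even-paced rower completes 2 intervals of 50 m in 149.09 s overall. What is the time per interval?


Split time = total_time / n_laps = 149.09 / 2
Split time = 74.545 s per lap

74.545 s


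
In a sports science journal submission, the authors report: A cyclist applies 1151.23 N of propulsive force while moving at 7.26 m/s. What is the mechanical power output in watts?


P = F * v
P = 1151.23 * 7.26
P = 8357.9298 W

8357.9298 W


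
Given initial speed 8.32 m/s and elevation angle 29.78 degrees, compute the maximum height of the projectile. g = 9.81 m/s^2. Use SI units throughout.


H = (v*sin(theta))^2 / (2*g)
vy = v*sin(theta) = 8.32 * sin(29.78 deg) = 4.1323 m/s
H = vy^2 / (2*g) = 17.0759 / (2*9.81)
H = 17.0759 / 19.62 = 0.8703 m

0.8703 m


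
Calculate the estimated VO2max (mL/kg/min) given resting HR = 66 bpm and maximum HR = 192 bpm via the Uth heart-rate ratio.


VO2max = 15.3 * HRmax / HRrest
VO2max = 15.3 * 192 / 66
VO2max = 2937.6 / 66 = 44.5091 mL/kg/min

44.5091 mL/kg/min


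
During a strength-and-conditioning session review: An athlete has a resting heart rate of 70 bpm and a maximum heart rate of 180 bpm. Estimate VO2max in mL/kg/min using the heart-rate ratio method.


VO2max = 15.3 * HRmax / HRrest
VO2max = 15.3 * 180 / 70
VO2max = 2754 / 70 = 39.3429 mL/kg/min

39.3429 mL/kg/min


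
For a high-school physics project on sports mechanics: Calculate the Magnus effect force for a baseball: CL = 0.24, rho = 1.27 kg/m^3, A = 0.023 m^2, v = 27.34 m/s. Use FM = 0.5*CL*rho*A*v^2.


FM = 0.5 * CL * rho * A * v^2
FM = 0.5 * 0.24 * 1.27 * 0.023 * 27.34^2
v^2 = 747.4756
FM = 0.5 * 0.24 * 1.27 * 0.023 * 747.4756 = 2.6201 N

2.6201 N


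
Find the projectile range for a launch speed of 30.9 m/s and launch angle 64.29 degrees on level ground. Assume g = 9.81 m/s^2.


R = v^2 * sin(2*theta) / g
Convert angle to radians: theta = 64.29 deg = 1.1221 rad
sin(2*theta) = sin(2.2441) = 0.7817
R = 30.9^2 * 0.7817 / 9.81
R = 954.81 * 0.7817 / 9.81 = 76.0868 m

76.0868 m


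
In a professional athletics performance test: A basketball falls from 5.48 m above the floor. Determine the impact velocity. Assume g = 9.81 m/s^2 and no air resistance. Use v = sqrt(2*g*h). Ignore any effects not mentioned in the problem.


v = sqrt(2 * g * h)
v = sqrt(2 * 9.81 * 5.48)
v = sqrt(107.5176) = 10.3691 m/s

10.3691 m/s


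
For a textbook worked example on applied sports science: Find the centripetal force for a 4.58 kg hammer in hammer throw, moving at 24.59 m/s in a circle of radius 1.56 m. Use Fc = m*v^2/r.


Fc = m * v^2 / r
v^2 = 24.59^2 = 604.6681
Fc = 4.58 * 604.6681 / 1.56
Fc = 2769.3799 / 1.56 = 1775.2435 N

1775.2435 N


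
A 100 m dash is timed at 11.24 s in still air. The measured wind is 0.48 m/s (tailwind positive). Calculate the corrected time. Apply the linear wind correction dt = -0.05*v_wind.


dt = -0.05 * v_wind = -0.05 * 0.48 = -0.024 s
t_corrected = t_still + dt = 11.24 + (-0.024)
t_corrected = 11.216 s

11.216 s


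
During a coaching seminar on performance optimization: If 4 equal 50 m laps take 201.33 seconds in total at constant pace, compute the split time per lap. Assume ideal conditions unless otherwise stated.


Split time = total_time / n_laps = 201.33 / 4
Split time = 50.3325 s per lap

50.3325 s


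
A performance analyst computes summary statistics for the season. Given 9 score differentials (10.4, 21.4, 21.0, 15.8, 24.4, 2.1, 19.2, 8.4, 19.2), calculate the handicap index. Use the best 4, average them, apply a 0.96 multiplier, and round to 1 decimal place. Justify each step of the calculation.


All differentials: 10.4, 21.4, 21.0, 15.8, 24.4, 2.1, 19.2, 8.4, 19.2
Sorted: 2.1, 8.4, 10.4, 15.8, 19.2, 19.2, 21.0, 21.4, 24.4
Best 4: 2.1, 8.4, 10.4, 15.8
Average of best = 36.7 / 4 = 9.175
Raw index = 9.175 * 0.96 = 8.808
Handicap index = round(8.808, 1) = 8.8

8.8


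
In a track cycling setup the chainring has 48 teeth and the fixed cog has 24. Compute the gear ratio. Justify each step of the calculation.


GR = front_teeth / rear_teeth
GR = 48 / 24
GR = 2

2


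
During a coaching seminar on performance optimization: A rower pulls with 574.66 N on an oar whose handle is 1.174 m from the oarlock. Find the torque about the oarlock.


tau = F * d
tau = 574.66 * 1.174
tau = 674.6508 N*m

674.6508 N*m


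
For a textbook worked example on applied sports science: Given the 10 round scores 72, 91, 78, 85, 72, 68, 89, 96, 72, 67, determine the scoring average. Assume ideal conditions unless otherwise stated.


Average = sum / n
Sum = 790
Average = 790 / 10 = 79

79


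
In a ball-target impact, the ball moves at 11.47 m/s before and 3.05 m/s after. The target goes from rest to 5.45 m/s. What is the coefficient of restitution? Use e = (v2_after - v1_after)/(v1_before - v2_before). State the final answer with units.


e = (v2_after - v1_after) / (v1_before - v2_before)
Numerator = 5.45 - 3.05 = 2.4
Denominator = 11.47 - 0 = 11.47
e = 2.4 / 11.47 = 0.2092

0.2092


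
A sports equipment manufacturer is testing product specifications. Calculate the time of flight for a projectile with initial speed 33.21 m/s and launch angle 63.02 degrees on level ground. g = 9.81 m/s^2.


T = 2*v*sin(theta)/g
sin(theta) = sin(63.02 deg) = 0.8912
T = 2*33.21*0.8912 / 9.81
T = 59.1912 / 9.81 = 6.0338 s

6.0338 s


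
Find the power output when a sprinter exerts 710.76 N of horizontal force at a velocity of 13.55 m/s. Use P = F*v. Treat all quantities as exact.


P = F * v
P = 710.76 * 13.55
P = 9630.798 W

9630.798 W


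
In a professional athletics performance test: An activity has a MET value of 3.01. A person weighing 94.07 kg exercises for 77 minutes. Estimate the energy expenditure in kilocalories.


kcal = MET * mass * time_hr
Convert time: 77 min = 1.2833 hr
kcal = 3.01 * 94.07 * 1.2833
kcal = 363.3767 kcal

363.3767 kcal


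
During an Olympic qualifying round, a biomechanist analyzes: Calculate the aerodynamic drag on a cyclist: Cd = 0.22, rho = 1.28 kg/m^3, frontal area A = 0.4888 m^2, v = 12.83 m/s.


Fd = 0.5 * Cd * rho * A * v^2
Fd = 0.5 * 0.22 * 1.28 * 0.4888 * 12.83^2
v^2 = 164.6089
Fd = 0.5 * 0.22 * 1.28 * 0.4888 * 164.6089 = 11.3289 N

11.3289 N


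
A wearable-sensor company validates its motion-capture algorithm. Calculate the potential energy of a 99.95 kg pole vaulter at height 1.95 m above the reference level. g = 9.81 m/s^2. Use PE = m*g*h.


PE = m * g * h
PE = 99.95 * 9.81 * 1.95
PE = 980.5095 * 1.95 = 1911.9935 J

1911.9935 J


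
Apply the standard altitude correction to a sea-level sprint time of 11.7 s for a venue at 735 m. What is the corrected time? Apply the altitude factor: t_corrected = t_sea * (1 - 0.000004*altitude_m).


Correction factor = 1 - 0.000004 * 735 = 0.99706
t_corrected = t_sea * factor = 11.7 * 0.99706
t_corrected = 11.6656 s

11.6656 s


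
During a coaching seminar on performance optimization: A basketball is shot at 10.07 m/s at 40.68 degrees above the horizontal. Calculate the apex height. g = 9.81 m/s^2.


H = (v*sin(theta))^2 / (2*g)
vy = v*sin(theta) = 10.07 * sin(40.68 deg) = 6.564 m/s
H = vy^2 / (2*g) = 43.0856 / (2*9.81)
H = 43.0856 / 19.62 = 2.196 m

2.196 m


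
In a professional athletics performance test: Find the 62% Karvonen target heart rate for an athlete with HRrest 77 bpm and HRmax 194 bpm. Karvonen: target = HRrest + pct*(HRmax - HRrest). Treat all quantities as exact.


Target = HRrest + pct*(HRmax - HRrest)
Heart rate reserve = HRmax - HRrest = 194 - 77 = 117 bpm
Fraction = 62% = 0.62
Target = 77 + 0.62 * 117
Target = 77 + 72.54 = 149.54 bpm

149.54 bpm


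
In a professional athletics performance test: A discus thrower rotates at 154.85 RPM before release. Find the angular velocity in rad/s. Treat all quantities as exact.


omega = RPM * 2 * pi / 60
omega = 154.85 * 2 * 3.14159 / 60
omega = 972.9512 / 60 = 16.2159 rad/s

16.2159 rad/s


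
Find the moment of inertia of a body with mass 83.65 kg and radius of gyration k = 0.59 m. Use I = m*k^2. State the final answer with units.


I = m * k^2
I = 83.65 * 0.59^2
I = 83.65 * 0.3481 = 29.1186 kg*m^2

29.1186 kg*m^2


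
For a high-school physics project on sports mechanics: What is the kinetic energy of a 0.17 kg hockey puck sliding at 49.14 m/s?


KE = 0.5 * m * v^2
KE = 0.5 * 0.17 * 49.14^2
KE = 0.5 * 0.17 * 2414.7396 = 205.2529 J

205.2529 J


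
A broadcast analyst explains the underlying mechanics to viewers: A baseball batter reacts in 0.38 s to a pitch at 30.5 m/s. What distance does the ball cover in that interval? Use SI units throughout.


d = v * t
d = 30.5 * 0.38
d = 11.59 m

11.59 m


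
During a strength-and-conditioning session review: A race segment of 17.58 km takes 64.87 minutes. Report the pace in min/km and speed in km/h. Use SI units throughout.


Pace = time / distance = 64.87 min / 17.58 km = 3.69 min/km
Speed = distance / time_in_hours = 17.58 / 1.0812 hr
Speed = 16.2602 km/h

3.69 min/km, 16.2602 km/h


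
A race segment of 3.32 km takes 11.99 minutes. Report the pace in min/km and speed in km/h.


Pace = time / distance = 11.99 min / 3.32 km = 3.6114 min/km
Speed = distance / time_in_hours = 3.32 / 0.1998 hr
Speed = 16.6138 km/h

3.6114 min/km, 16.6138 km/h


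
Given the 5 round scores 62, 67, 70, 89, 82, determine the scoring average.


Average = sum / n
Sum = 370
Average = 370 / 5 = 74

74


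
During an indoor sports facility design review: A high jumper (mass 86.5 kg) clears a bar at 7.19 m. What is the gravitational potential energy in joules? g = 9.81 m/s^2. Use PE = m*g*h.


PE = m * g * h
PE = 86.5 * 9.81 * 7.19
PE = 848.565 * 7.19 = 6101.1824 J

6101.1824 J


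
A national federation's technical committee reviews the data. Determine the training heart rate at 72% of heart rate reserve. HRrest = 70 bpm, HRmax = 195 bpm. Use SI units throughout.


Target = HRrest + pct*(HRmax - HRrest)
Heart rate reserve = HRmax - HRrest = 195 - 70 = 125 bpm
Fraction = 72% = 0.72
Target = 70 + 0.72 * 125
Target = 70 + 90 = 160 bpm

160 bpm


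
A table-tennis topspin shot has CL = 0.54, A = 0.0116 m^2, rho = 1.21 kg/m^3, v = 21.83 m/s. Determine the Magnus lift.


FM = 0.5 * CL * rho * A * v^2
FM = 0.5 * 0.54 * 1.21 * 0.0116 * 21.83^2
v^2 = 476.5489
FM = 0.5 * 0.54 * 1.21 * 0.0116 * 476.5489 = 1.806 N

1.806 N


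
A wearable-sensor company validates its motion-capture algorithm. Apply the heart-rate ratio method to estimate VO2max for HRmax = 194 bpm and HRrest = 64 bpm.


VO2max = 15.3 * HRmax / HRrest
VO2max = 15.3 * 194 / 64
VO2max = 2968.2 / 64 = 46.3781 mL/kg/min

46.3781 mL/kg/min


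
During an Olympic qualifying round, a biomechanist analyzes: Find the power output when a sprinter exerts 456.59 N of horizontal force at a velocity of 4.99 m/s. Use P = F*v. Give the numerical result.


P = F * v
P = 456.59 * 4.99
P = 2278.3841 W

2278.3841 W


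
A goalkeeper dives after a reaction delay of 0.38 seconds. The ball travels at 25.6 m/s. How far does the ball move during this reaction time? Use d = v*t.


d = v * t
d = 25.6 * 0.38
d = 9.728 m

9.728 m


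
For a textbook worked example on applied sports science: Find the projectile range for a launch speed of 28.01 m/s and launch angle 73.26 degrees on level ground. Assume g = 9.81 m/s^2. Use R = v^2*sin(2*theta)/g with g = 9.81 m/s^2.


R = v^2 * sin(2*theta) / g
Convert angle to radians: theta = 73.26 deg = 1.2786 rad
sin(2*theta) = sin(2.5573) = 0.5516
R = 28.01^2 * 0.5516 / 9.81
R = 784.5601 * 0.5516 / 9.81 = 44.1182 m

44.1182 m


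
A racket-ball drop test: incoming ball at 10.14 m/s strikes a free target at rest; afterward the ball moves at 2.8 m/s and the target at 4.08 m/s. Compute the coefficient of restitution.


e = (v2_after - v1_after) / (v1_before - v2_before)
Numerator = 4.08 - 2.8 = 1.28
Denominator = 10.14 - 0 = 10.14
e = 1.28 / 10.14 = 0.1262

0.1262


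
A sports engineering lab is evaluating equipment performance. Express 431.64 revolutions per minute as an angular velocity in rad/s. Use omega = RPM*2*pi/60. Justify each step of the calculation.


omega = RPM * 2 * pi / 60
omega = 431.64 * 2 * 3.14159 / 60
omega = 2712.0741 / 60 = 45.2012 rad/s

45.2012 rad/s


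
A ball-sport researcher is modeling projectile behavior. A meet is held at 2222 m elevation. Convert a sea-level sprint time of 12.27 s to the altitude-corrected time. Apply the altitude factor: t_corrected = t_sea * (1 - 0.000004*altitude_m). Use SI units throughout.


Correction factor = 1 - 0.000004 * 2222 = 0.991112
t_corrected = t_sea * factor = 12.27 * 0.991112
t_corrected = 12.1609 s

12.1609 s


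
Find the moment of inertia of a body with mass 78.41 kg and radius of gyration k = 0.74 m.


I = m * k^2
I = 78.41 * 0.74^2
I = 78.41 * 0.5476 = 42.9373 kg*m^2

42.9373 kg*m^2


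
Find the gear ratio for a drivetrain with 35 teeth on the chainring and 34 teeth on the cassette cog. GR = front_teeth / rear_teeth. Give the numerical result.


GR = front_teeth / rear_teeth
GR = 35 / 34
GR = 1.0294

1.0294


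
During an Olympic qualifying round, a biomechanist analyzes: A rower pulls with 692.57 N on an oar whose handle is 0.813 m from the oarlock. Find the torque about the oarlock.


tau = F * d
tau = 692.57 * 0.813
tau = 563.0594 N*m

563.0594 N*m


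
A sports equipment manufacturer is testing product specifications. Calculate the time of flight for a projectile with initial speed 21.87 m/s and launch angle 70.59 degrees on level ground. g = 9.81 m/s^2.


T = 2*v*sin(theta)/g
sin(theta) = sin(70.59 deg) = 0.9432
T = 2*21.87*0.9432 / 9.81
T = 41.254 / 9.81 = 4.2053 s

4.2053 s


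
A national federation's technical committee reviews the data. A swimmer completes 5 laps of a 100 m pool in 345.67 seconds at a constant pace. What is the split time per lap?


Split time = total_time / n_laps = 345.67 / 5
Split time = 69.134 s per lap

69.134 s


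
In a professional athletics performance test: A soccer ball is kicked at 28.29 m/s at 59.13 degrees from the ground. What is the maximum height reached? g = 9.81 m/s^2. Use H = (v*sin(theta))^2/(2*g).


H = (v*sin(theta))^2 / (2*g)
vy = v*sin(theta) = 28.29 * sin(59.13 deg) = 24.2823 m/s
H = vy^2 / (2*g) = 589.6281 / (2*9.81)
H = 589.6281 / 19.62 = 30.0524 m

30.0524 m


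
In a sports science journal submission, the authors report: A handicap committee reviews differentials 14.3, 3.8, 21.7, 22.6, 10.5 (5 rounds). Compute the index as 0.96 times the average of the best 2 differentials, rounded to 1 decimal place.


All differentials: 14.3, 3.8, 21.7, 22.6, 10.5
Sorted: 3.8, 10.5, 14.3, 21.7, 22.6
Best 2: 3.8, 10.5
Average of best = 14.3 / 2 = 7.15
Raw index = 7.15 * 0.96 = 6.864
Handicap index = round(6.864, 1) = 6.9

6.9


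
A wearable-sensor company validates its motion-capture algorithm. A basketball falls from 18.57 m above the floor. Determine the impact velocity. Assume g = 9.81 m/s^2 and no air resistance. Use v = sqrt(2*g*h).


v = sqrt(2 * g * h)
v = sqrt(2 * 9.81 * 18.57)
v = sqrt(364.3434) = 19.0878 m/s

19.0878 m/s


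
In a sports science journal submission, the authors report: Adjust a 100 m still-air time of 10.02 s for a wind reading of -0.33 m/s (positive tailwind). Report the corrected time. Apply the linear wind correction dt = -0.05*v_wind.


dt = -0.05 * v_wind = -0.05 * -0.33 = 0.0165 s
t_corrected = t_still + dt = 10.02 + (0.0165)
t_corrected = 10.0365 s

10.0365 s


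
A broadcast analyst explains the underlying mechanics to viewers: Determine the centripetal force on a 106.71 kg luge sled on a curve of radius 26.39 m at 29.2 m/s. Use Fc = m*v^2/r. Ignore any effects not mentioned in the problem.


Fc = m * v^2 / r
v^2 = 29.2^2 = 852.64
Fc = 106.71 * 852.64 / 26.39
Fc = 90985.2144 / 26.39 = 3447.7156 N

3447.7156 N


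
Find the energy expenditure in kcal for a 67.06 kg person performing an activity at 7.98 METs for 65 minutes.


kcal = MET * mass * time_hr
Convert time: 65 min = 1.0833 hr
kcal = 7.98 * 67.06 * 1.0833
kcal = 579.7337 kcal

579.7337 kcal


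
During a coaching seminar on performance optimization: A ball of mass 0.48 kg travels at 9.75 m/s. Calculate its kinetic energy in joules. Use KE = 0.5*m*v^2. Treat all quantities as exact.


KE = 0.5 * m * v^2
KE = 0.5 * 0.48 * 9.75^2
KE = 0.5 * 0.48 * 95.0625 = 22.815 J

22.815 J


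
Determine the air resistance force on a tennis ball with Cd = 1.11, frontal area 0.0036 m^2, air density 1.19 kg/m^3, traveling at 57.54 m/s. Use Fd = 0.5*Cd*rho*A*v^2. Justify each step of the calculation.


Fd = 0.5 * Cd * rho * A * v^2
Fd = 0.5 * 1.11 * 1.19 * 0.0036 * 57.54^2
v^2 = 3310.8516
Fd = 0.5 * 1.11 * 1.19 * 0.0036 * 3310.8516 = 7.8719 N

7.8719 N


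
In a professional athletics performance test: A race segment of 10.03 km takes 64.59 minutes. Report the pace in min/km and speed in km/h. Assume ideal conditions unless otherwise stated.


Pace = time / distance = 64.59 min / 10.03 km = 6.4397 min/km
Speed = distance / time_in_hours = 10.03 / 1.0765 hr
Speed = 9.3172 km/h

6.4397 min/km, 9.3172 km/h


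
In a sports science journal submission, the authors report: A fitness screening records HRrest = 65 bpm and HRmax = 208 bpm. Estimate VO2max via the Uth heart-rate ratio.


VO2max = 15.3 * HRmax / HRrest
VO2max = 15.3 * 208 / 65
VO2max = 3182.4 / 65 = 48.96 mL/kg/min

48.96 mL/kg/min


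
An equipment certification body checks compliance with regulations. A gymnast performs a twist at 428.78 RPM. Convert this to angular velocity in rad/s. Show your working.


omega = RPM * 2 * pi / 60
omega = 428.78 * 2 * 3.14159 / 60
omega = 2694.1042 / 60 = 44.9017 rad/s

44.9017 rad/s


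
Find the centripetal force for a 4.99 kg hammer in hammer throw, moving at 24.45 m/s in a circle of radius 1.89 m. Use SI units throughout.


Fc = m * v^2 / r
v^2 = 24.45^2 = 597.8025
Fc = 4.99 * 597.8025 / 1.89
Fc = 2983.0345 / 1.89 = 1578.3251 N

1578.3251 N


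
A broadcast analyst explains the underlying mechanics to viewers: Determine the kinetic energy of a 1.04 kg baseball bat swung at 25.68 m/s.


KE = 0.5 * m * v^2
KE = 0.5 * 1.04 * 25.68^2
KE = 0.5 * 1.04 * 659.4624 = 342.9204 J

342.9204 J


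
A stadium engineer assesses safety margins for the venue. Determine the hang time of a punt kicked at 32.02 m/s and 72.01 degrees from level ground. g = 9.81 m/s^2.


T = 2*v*sin(theta)/g
sin(theta) = sin(72.01 deg) = 0.9511
T = 2*32.02*0.9511 / 9.81
T = 60.9091 / 9.81 = 6.2089 s

6.2089 s


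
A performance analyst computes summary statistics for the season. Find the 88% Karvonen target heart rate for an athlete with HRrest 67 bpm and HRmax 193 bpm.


Target = HRrest + pct*(HRmax - HRrest)
Heart rate reserve = HRmax - HRrest = 193 - 67 = 126 bpm
Fraction = 88% = 0.88
Target = 67 + 0.88 * 126
Target = 67 + 110.88 = 177.88 bpm

177.88 bpm
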